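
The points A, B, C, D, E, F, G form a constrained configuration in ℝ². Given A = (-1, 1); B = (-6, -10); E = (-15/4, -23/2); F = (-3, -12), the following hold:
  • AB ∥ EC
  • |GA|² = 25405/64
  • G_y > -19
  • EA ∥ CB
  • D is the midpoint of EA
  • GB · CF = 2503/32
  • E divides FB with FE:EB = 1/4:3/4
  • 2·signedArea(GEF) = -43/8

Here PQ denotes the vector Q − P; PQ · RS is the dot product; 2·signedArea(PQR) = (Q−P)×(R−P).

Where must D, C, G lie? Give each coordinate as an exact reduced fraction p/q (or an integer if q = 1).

C = (-35/4, -45/2)
D = (-19/8, -21/4)
G = (-29/8, -75/4)

1. D_x = -19/8  [D is the midpoint of EA]
2. D_y = -21/4  [D is the midpoint of EA]
   → D = (-19/8, -21/4)
3. C_x = -35/4  [EA ∥ CB ∩ AB ∥ EC]
4. C_y = -45/2  [EA ∥ CB ∩ AB ∥ EC]
   → C = (-35/4, -45/2)
5. G_x = -29/8  [2·signedArea(GEF) = -43/8 ∩ GB · CF = 2503/32]
6. G_y = -75/4  [2·signedArea(GEF) = -43/8 ∩ GB · CF = 2503/32]
   → G = (-29/8, -75/4)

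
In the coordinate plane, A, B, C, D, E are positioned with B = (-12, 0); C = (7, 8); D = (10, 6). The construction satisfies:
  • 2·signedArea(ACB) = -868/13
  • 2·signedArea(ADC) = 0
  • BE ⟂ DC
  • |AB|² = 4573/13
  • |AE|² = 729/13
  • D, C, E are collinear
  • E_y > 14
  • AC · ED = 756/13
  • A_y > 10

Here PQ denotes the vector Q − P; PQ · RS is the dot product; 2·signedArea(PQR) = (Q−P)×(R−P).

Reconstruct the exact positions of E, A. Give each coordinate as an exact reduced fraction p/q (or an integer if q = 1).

1. E_x = -32/13  [D, C, E are collinear ∩ BE ⟂ DC]
2. E_y = 186/13  [D, C, E are collinear ∩ BE ⟂ DC]
   → E = (-32/13, 186/13)
3. A_x = 49/13  [2·signedArea(ADC) = 0 ∩ 2·signedArea(ACB) = -868/13]
4. A_y = 132/13  [2·signedArea(ADC) = 0 ∩ 2·signedArea(ACB) = -868/13]
   → A = (49/13, 132/13)

A = (49/13, 132/13)
E = (-32/13, 186/13)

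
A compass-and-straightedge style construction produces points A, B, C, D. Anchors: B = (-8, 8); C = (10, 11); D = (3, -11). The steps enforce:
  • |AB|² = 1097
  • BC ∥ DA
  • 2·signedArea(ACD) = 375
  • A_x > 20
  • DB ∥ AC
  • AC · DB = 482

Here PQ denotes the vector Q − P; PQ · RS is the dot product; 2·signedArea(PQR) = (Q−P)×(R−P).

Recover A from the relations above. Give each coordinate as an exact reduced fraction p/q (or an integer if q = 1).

1. A_x = 21  [DB ∥ AC ∩ BC ∥ DA]
2. A_y = -8  [DB ∥ AC ∩ BC ∥ DA]
   → A = (21, -8)

A = (21, -8)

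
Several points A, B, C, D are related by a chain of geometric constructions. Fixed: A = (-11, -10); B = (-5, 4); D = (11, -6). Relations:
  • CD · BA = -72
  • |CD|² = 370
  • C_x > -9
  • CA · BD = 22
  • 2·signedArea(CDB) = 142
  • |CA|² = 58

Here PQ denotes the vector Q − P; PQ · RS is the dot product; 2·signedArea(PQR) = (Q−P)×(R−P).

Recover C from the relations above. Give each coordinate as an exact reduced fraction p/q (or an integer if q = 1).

1. C_x = -8  [CD · BA = -72 ∩ 2·signedArea(CDB) = 142]
2. C_y = -3  [CD · BA = -72 ∩ 2·signedArea(CDB) = 142]
   → C = (-8, -3)

C = (-8, -3)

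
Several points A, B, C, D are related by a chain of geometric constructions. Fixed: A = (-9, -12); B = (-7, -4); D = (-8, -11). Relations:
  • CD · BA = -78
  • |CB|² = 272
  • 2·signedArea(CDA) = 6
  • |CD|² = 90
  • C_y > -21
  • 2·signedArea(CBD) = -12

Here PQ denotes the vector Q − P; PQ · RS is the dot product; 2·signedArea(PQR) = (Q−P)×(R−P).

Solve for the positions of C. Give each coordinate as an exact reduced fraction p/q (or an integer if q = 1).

1. C_x = -11  [2·signedArea(CDA) = 6 ∩ 2·signedArea(CBD) = -12]
2. C_y = -20  [2·signedArea(CDA) = 6 ∩ 2·signedArea(CBD) = -12]
   → C = (-11, -20)

C = (-11, -20)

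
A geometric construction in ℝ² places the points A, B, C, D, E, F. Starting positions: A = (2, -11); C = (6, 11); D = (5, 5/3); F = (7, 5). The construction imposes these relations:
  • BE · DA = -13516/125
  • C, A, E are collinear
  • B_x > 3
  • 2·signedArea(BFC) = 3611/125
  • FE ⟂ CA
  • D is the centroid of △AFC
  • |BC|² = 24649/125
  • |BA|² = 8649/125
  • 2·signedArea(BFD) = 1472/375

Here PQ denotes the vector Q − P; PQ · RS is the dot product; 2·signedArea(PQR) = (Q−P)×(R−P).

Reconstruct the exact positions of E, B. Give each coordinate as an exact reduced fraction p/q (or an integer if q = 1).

B = (436/125, -352/125)
E = (622/125, 671/125)

1. E_x = 622/125  [C, A, E are collinear ∩ FE ⟂ CA]
2. E_y = 671/125  [C, A, E are collinear ∩ FE ⟂ CA]
   → E = (622/125, 671/125)
3. B_x = 436/125  [2·signedArea(BFC) = 3611/125 ∩ 2·signedArea(BFD) = 1472/375]
4. B_y = -352/125  [2·signedArea(BFC) = 3611/125 ∩ 2·signedArea(BFD) = 1472/375]
   → B = (436/125, -352/125)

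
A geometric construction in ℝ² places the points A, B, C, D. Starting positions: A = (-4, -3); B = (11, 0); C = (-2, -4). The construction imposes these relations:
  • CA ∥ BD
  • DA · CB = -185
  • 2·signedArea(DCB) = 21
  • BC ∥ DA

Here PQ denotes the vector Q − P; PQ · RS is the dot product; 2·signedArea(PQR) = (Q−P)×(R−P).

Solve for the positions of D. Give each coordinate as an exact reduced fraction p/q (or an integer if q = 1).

1. D_x = 9  [BC ∥ DA ∩ CA ∥ BD]
2. D_y = 1  [BC ∥ DA ∩ CA ∥ BD]
   → D = (9, 1)

D = (9, 1)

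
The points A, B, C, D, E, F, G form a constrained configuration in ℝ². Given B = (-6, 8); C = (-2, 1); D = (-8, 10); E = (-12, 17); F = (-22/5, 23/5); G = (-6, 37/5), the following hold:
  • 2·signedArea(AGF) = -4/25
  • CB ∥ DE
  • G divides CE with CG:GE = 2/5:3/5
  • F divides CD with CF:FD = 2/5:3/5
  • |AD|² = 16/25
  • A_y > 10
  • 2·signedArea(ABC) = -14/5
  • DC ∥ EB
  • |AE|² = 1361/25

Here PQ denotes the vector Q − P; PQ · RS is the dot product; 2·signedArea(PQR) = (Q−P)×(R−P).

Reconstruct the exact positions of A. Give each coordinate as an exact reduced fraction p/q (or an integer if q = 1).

1. A_x = -8  [line 7·x + 4·y + 64/5 = 0 ∩ |AD|² = 16/25]
2. A_y = 54/5  [line 7·x + 4·y + 64/5 = 0 ∩ |AD|² = 16/25]
   → A = (-8, 54/5)

A = (-8, 54/5)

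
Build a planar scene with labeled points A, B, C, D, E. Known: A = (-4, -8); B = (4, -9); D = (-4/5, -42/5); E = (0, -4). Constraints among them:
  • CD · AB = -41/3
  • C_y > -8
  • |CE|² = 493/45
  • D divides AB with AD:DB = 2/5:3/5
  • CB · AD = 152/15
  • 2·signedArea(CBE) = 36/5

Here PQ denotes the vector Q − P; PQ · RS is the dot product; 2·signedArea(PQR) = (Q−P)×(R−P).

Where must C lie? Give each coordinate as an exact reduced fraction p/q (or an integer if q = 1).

1. C_x = 16/15  [CB · AD = 152/15 ∩ 2·signedArea(CBE) = 36/5]
2. C_y = -107/15  [CB · AD = 152/15 ∩ 2·signedArea(CBE) = 36/5]
   → C = (16/15, -107/15)

C = (16/15, -107/15)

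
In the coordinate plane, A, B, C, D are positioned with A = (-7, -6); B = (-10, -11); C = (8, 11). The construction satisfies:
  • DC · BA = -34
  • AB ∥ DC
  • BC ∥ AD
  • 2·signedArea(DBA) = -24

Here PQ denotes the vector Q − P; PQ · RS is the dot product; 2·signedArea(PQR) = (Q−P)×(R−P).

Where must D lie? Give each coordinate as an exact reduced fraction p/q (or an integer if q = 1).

D = (11, 16)

1. D_x = 11  [AB ∥ DC ∩ BC ∥ AD]
2. D_y = 16  [AB ∥ DC ∩ BC ∥ AD]
   → D = (11, 16)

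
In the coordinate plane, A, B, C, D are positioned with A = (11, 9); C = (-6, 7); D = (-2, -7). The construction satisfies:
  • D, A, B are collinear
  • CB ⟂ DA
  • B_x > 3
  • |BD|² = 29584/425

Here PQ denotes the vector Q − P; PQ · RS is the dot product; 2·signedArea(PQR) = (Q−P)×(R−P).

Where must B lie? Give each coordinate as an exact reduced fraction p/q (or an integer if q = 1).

B = (1386/425, -223/425)

1. B_x = 1386/425  [D, A, B are collinear ∩ CB ⟂ DA]
2. B_y = -223/425  [D, A, B are collinear ∩ CB ⟂ DA]
   → B = (1386/425, -223/425)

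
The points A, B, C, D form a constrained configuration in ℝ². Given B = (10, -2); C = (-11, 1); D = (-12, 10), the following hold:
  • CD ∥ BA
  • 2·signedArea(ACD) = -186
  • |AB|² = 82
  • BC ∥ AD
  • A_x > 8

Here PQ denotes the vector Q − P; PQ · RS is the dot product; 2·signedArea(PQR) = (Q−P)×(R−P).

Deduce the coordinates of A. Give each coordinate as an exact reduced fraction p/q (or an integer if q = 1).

1. A_x = 9  [BC ∥ AD ∩ CD ∥ BA]
2. A_y = 7  [BC ∥ AD ∩ CD ∥ BA]
   → A = (9, 7)

A = (9, 7)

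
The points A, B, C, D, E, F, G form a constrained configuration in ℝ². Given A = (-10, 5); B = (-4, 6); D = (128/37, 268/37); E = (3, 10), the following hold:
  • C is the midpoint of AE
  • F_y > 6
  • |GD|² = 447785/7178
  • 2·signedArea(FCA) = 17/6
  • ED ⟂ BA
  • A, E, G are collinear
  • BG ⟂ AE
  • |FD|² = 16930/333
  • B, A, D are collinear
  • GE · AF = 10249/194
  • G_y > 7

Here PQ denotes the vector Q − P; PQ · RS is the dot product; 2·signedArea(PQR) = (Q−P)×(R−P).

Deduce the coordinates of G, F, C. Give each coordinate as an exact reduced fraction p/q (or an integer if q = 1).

1. G_x = -861/194  [A, E, G are collinear ∩ BG ⟂ AE]
2. G_y = 1385/194  [A, E, G are collinear ∩ BG ⟂ AE]
   → G = (-861/194, 1385/194)
3. F_x = -11/3  [line 1443/194·x + 555/194·y + 703/97 = 0 ∩ |FD|² = 16930/333]
4. F_y = 7  [line 1443/194·x + 555/194·y + 703/97 = 0 ∩ |FD|² = 16930/333]
   → F = (-11/3, 7)
5. C_x = -7/2  [2·signedArea(FCA) = 17/6 ∩ C is the midpoint of AE]
6. C_y = 15/2  [2·signedArea(FCA) = 17/6 ∩ C is the midpoint of AE]
   → C = (-7/2, 15/2)

C = (-7/2, 15/2)
F = (-11/3, 7)
G = (-861/194, 1385/194)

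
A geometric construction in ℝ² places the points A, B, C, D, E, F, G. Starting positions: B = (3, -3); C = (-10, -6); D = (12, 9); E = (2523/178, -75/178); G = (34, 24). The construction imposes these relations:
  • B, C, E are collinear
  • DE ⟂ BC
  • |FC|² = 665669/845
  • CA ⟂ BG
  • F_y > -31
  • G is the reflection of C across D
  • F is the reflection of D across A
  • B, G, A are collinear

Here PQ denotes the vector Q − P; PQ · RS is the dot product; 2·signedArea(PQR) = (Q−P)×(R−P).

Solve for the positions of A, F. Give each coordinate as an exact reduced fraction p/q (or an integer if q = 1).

A = (-4967/845, -9069/845)
F = (-20074/845, -25743/845)

1. A_x = -4967/845  [B, G, A are collinear ∩ CA ⟂ BG]
2. A_y = -9069/845  [B, G, A are collinear ∩ CA ⟂ BG]
   → A = (-4967/845, -9069/845)
3. F_x = -20074/845  [F is the reflection of D across A]
4. F_y = -25743/845  [F is the reflection of D across A]
   → F = (-20074/845, -25743/845)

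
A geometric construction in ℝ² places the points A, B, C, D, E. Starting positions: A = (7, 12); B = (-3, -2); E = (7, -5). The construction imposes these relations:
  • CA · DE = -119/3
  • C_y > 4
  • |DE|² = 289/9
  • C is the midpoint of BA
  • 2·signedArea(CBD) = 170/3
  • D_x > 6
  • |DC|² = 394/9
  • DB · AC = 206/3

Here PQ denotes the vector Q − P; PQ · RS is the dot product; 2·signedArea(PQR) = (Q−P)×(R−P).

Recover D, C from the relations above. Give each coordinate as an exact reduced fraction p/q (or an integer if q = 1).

1. C_x = 2  [C is the midpoint of BA]
2. C_y = 5  [C is the midpoint of BA]
   → C = (2, 5)
3. D_x = 7  [DB · AC = 206/3 ∩ 2·signedArea(CBD) = 170/3]
4. D_y = 2/3  [DB · AC = 206/3 ∩ 2·signedArea(CBD) = 170/3]
   → D = (7, 2/3)

C = (2, 5)
D = (7, 2/3)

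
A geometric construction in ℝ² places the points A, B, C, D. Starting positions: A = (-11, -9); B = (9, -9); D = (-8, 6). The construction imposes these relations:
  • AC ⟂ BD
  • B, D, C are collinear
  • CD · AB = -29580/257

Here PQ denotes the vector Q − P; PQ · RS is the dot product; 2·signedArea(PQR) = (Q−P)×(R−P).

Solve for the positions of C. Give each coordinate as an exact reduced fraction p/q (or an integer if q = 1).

1. C_x = -577/257  [B, D, C are collinear ∩ AC ⟂ BD]
2. C_y = 237/257  [B, D, C are collinear ∩ AC ⟂ BD]
   → C = (-577/257, 237/257)

C = (-577/257, 237/257)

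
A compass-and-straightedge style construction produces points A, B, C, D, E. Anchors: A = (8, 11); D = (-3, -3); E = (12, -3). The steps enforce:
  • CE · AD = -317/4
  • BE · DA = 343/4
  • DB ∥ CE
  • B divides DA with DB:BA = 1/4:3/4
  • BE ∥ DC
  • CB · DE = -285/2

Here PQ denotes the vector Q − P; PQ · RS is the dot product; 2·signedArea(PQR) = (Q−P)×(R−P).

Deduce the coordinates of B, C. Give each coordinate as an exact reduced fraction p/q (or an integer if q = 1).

B = (-1/4, 1/2)
C = (37/4, -13/2)

1. B_x = -1/4  [B divides DA with DB:BA = 1/4:3/4]
2. B_y = 1/2  [B divides DA with DB:BA = 1/4:3/4]
   → B = (-1/4, 1/2)
3. C_x = 37/4  [DB ∥ CE ∩ BE ∥ DC]
4. C_y = -13/2  [DB ∥ CE ∩ BE ∥ DC]
   → C = (37/4, -13/2)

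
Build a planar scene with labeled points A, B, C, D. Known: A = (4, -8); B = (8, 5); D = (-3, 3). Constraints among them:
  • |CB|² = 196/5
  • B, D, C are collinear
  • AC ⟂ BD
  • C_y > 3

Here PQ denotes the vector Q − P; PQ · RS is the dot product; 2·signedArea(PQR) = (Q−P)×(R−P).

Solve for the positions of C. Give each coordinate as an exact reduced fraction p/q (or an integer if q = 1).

1. C_x = 46/25  [B, D, C are collinear ∩ AC ⟂ BD]
2. C_y = 97/25  [B, D, C are collinear ∩ AC ⟂ BD]
   → C = (46/25, 97/25)

C = (46/25, 97/25)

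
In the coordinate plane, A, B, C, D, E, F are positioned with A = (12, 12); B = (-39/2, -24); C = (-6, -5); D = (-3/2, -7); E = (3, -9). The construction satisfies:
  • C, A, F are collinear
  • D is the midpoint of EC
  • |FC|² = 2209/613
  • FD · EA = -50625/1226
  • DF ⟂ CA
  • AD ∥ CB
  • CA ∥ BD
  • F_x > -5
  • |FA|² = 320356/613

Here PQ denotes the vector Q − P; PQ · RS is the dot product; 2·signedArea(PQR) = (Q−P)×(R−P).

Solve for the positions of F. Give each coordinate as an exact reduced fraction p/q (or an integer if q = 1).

F = (-2832/613, -2266/613)

1. F_x = -2832/613  [C, A, F are collinear ∩ DF ⟂ CA]
2. F_y = -2266/613  [C, A, F are collinear ∩ DF ⟂ CA]
   → F = (-2832/613, -2266/613)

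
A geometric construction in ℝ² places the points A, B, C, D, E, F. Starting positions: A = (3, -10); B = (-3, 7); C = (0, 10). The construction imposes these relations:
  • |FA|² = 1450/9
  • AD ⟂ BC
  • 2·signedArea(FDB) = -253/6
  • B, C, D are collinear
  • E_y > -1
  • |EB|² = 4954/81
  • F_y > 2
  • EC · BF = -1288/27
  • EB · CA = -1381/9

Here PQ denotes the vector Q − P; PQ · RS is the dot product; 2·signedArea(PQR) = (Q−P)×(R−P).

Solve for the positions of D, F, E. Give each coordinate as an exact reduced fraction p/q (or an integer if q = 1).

D = (-17/2, 3/2)
E = (0, -2/9)
F = (0, 7/3)

1. D_x = -17/2  [B, C, D are collinear ∩ AD ⟂ BC]
2. D_y = 3/2  [B, C, D are collinear ∩ AD ⟂ BC]
   → D = (-17/2, 3/2)
3. F_x = 0  [line -11/2·x + 11/2·y + -77/6 = 0 ∩ |FA|² = 1450/9]
4. F_y = 7/3  [line -11/2·x + 11/2·y + -77/6 = 0 ∩ |FA|² = 1450/9]
   → F = (0, 7/3)
5. E_x = 0  [EB · CA = -1381/9 ∩ EC · BF = -1288/27]
6. E_y = -2/9  [EB · CA = -1381/9 ∩ EC · BF = -1288/27]
   → E = (0, -2/9)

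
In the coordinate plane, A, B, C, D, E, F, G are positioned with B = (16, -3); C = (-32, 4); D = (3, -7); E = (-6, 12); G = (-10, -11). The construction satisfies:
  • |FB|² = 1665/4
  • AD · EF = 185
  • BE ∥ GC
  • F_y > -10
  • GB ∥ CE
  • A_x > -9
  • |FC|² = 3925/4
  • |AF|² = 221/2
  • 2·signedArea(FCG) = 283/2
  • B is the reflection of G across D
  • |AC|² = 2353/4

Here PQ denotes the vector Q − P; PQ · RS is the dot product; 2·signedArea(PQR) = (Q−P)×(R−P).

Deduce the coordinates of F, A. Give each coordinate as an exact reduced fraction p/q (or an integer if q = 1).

1. F_x = -7/2  [line 15·x + 22·y + 501/2 = 0 ∩ |FB|² = 1665/4]
2. F_y = -9  [line 15·x + 22·y + 501/2 = 0 ∩ |FB|² = 1665/4]
   → F = (-7/2, -9)
3. A_x = -8  [line -5/2·x + 21·y + -61/2 = 0 ∩ |AC|² = 2353/4]
4. A_y = 1/2  [line -5/2·x + 21·y + -61/2 = 0 ∩ |AC|² = 2353/4]
   → A = (-8, 1/2)

A = (-8, 1/2)
F = (-7/2, -9)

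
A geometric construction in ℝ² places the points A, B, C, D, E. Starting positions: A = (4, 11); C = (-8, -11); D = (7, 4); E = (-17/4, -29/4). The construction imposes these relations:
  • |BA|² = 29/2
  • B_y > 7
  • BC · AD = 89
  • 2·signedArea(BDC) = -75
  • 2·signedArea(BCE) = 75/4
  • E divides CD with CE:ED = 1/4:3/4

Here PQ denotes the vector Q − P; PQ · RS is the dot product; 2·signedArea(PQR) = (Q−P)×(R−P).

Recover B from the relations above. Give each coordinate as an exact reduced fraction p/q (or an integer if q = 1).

B = (11/2, 15/2)

1. B_x = 11/2  [BC · AD = 89 ∩ 2·signedArea(BDC) = -75]
2. B_y = 15/2  [BC · AD = 89 ∩ 2·signedArea(BDC) = -75]
   → B = (11/2, 15/2)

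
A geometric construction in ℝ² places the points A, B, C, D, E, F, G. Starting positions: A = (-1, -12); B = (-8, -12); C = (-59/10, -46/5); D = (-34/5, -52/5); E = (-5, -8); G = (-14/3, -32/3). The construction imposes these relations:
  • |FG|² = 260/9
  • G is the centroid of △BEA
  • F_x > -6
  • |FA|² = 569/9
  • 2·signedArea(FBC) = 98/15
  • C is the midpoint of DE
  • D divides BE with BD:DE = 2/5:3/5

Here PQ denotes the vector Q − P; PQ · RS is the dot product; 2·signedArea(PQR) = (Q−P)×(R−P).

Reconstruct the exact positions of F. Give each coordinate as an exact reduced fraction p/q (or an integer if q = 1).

F = (-16/3, -16/3)

1. F_x = -16/3  [line -14/5·x + 21/10·y + -56/15 = 0 ∩ |FA|² = 569/9]
2. F_y = -16/3  [line -14/5·x + 21/10·y + -56/15 = 0 ∩ |FA|² = 569/9]
   → F = (-16/3, -16/3)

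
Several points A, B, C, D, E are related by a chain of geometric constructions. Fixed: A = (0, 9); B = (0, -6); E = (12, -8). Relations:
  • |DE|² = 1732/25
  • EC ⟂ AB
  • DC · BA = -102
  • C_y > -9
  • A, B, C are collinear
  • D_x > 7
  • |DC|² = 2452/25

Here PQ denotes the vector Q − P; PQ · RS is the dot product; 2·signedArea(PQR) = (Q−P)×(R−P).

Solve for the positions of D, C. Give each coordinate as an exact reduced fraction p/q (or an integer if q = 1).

C = (0, -8)
D = (36/5, -6/5)

1. C_x = 0  [A, B, C are collinear ∩ EC ⟂ AB]
2. C_y = -8  [A, B, C are collinear ∩ EC ⟂ AB]
   → C = (0, -8)
3. D_y = -6/5  [DC · BA = -102]
4. D_x = 36/5  [|DC|² = 2452/25]
   → D = (36/5, -6/5)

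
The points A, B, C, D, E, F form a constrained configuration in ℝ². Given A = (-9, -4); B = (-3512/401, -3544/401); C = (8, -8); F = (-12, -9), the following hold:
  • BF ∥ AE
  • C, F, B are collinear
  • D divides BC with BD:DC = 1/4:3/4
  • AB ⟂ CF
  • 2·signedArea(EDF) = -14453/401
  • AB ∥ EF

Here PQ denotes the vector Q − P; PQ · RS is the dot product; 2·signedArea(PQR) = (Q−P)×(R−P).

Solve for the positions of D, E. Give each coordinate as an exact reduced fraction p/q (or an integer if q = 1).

D = (-1832/401, -3460/401)
E = (-4909/401, -1669/401)

1. D_x = -1832/401  [D divides BC with BD:DC = 1/4:3/4]
2. D_y = -3460/401  [D divides BC with BD:DC = 1/4:3/4]
   → D = (-1832/401, -3460/401)
3. E_x = -4909/401  [AB ∥ EF ∩ BF ∥ AE]
4. E_y = -1669/401  [AB ∥ EF ∩ BF ∥ AE]
   → E = (-4909/401, -1669/401)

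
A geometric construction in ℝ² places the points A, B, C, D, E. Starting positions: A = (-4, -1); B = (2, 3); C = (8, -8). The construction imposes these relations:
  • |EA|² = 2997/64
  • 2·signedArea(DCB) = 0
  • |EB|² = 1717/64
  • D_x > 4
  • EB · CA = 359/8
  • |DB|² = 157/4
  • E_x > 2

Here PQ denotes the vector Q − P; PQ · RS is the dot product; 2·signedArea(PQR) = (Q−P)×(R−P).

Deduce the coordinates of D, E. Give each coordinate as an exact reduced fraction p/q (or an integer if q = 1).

D = (5, -5/2)
E = (11/4, -17/8)

1. D_x = 5  [line -11·x + -6·y + 40 = 0 ∩ |DB|² = 157/4]
2. D_y = -5/2  [line -11·x + -6·y + 40 = 0 ∩ |DB|² = 157/4]
   → D = (5, -5/2)
3. E_x = 11/4  [line 12·x + -7·y + -383/8 = 0 ∩ |EA|² = 2997/64]
4. E_y = -17/8  [line 12·x + -7·y + -383/8 = 0 ∩ |EA|² = 2997/64]
   → E = (11/4, -17/8)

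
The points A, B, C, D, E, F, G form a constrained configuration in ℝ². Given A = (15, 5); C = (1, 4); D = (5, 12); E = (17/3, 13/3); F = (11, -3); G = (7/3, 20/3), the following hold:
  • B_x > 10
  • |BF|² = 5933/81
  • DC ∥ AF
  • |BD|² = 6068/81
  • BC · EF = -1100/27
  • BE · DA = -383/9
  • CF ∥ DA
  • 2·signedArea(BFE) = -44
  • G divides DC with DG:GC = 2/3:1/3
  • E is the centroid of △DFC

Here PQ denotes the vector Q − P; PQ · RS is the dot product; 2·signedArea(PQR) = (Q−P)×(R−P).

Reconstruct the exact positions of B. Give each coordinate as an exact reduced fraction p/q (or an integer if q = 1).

1. B_x = 97/9  [BC · EF = -1100/27 ∩ 2·signedArea(BFE) = -44]
2. B_y = 50/9  [BC · EF = -1100/27 ∩ 2·signedArea(BFE) = -44]
   → B = (97/9, 50/9)

B = (97/9, 50/9)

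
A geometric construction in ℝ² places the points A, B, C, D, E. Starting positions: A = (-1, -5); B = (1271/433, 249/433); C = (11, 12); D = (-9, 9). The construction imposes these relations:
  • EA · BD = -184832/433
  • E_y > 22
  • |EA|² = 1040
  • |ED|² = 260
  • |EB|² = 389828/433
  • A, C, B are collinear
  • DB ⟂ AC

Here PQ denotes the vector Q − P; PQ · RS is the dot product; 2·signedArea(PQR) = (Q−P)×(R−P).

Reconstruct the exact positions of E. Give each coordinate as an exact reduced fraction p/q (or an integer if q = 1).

E = (-17, 23)

1. E_x = -17  [line 5168/433·x + -3648/433·y + 171760/433 = 0 ∩ |EB|² = 389828/433]
2. E_y = 23  [line 5168/433·x + -3648/433·y + 171760/433 = 0 ∩ |EB|² = 389828/433]
   → E = (-17, 23)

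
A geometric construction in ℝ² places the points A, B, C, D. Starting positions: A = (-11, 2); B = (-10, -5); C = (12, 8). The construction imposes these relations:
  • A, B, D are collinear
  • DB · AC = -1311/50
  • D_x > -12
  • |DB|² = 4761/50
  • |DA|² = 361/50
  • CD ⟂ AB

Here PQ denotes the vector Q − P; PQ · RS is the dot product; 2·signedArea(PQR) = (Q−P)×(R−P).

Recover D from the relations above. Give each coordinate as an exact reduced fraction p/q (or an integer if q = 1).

D = (-569/50, 233/50)

1. D_x = -569/50  [A, B, D are collinear ∩ CD ⟂ AB]
2. D_y = 233/50  [A, B, D are collinear ∩ CD ⟂ AB]
   → D = (-569/50, 233/50)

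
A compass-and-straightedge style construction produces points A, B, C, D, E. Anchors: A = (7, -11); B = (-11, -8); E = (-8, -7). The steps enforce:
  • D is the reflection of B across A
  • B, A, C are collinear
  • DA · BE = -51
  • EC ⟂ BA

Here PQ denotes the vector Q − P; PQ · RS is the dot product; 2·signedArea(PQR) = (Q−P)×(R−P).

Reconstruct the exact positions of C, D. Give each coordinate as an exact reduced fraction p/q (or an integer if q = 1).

1. C_x = -305/37  [B, A, C are collinear ∩ EC ⟂ BA]
2. C_y = -313/37  [B, A, C are collinear ∩ EC ⟂ BA]
   → C = (-305/37, -313/37)
3. D_x = 25  [D is the reflection of B across A]
4. D_y = -14  [D is the reflection of B across A]
   → D = (25, -14)

C = (-305/37, -313/37)
D = (25, -14)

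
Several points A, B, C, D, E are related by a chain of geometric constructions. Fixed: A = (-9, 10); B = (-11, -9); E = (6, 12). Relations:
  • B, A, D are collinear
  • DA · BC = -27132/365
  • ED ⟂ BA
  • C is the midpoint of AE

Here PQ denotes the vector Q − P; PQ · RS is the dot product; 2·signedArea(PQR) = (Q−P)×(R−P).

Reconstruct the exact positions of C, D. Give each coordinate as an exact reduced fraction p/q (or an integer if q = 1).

1. C_x = -3/2  [C is the midpoint of AE]
2. C_y = 11  [C is the midpoint of AE]
   → C = (-3/2, 11)
3. D_x = -3149/365  [B, A, D are collinear ∩ ED ⟂ BA]
4. D_y = 4942/365  [B, A, D are collinear ∩ ED ⟂ BA]
   → D = (-3149/365, 4942/365)

C = (-3/2, 11)
D = (-3149/365, 4942/365)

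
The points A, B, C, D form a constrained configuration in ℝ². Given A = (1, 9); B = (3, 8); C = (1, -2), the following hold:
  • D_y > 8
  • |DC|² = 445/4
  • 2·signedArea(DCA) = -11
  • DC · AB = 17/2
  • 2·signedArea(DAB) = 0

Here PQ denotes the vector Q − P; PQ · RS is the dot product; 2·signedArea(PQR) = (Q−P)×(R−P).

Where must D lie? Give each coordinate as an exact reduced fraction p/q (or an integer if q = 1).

1. D_x = 2  [2·signedArea(DAB) = 0 ∩ DC · AB = 17/2]
2. D_y = 17/2  [2·signedArea(DAB) = 0 ∩ DC · AB = 17/2]
   → D = (2, 17/2)

D = (2, 17/2)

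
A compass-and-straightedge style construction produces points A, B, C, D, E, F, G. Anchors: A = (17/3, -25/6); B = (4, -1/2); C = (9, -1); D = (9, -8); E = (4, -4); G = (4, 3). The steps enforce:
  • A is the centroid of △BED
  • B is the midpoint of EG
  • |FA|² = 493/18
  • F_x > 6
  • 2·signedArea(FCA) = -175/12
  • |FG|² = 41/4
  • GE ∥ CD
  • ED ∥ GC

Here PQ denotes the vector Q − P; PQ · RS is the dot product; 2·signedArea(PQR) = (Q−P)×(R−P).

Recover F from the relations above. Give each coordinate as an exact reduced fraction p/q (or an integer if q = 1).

F = (13/2, 1)

1. F_x = 13/2  [line 19/6·x + -10/3·y + -69/4 = 0 ∩ |FG|² = 41/4]
2. F_y = 1  [line 19/6·x + -10/3·y + -69/4 = 0 ∩ |FG|² = 41/4]
   → F = (13/2, 1)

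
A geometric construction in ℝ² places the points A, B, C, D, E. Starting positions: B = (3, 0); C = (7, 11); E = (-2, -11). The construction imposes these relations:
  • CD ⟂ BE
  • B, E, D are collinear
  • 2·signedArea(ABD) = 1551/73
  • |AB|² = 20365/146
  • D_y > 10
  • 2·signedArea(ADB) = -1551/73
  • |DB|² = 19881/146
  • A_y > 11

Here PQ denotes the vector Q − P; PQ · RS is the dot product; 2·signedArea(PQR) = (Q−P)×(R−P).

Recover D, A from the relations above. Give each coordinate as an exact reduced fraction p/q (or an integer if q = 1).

A = (901/146, 1661/146)
D = (1143/146, 1551/146)

1. D_x = 1143/146  [B, E, D are collinear ∩ CD ⟂ BE]
2. D_y = 1551/146  [B, E, D are collinear ∩ CD ⟂ BE]
   → D = (1143/146, 1551/146)
3. A_x = 901/146  [line 1551/146·x + -705/146·y + -1551/146 = 0 ∩ |AB|² = 20365/146]
4. A_y = 1661/146  [line 1551/146·x + -705/146·y + -1551/146 = 0 ∩ |AB|² = 20365/146]
   → A = (901/146, 1661/146)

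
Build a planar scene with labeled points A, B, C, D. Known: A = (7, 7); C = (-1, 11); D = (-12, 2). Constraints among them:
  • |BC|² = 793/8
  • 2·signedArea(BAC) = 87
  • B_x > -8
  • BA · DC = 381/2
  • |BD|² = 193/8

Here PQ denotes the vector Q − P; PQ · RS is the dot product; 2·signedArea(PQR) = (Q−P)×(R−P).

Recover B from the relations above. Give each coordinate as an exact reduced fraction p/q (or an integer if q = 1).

1. B_x = -29/4  [BA · DC = 381/2 ∩ 2·signedArea(BAC) = 87]
2. B_y = 13/4  [BA · DC = 381/2 ∩ 2·signedArea(BAC) = 87]
   → B = (-29/4, 13/4)

B = (-29/4, 13/4)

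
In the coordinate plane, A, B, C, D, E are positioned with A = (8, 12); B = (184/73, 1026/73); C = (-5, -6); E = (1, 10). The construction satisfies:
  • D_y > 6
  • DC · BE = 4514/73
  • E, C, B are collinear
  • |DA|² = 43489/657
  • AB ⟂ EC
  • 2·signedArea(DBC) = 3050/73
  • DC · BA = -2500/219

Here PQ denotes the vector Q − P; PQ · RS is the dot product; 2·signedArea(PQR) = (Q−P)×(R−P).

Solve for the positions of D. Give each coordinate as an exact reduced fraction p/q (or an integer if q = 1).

1. D_x = 403/219  [2·signedArea(DBC) = 3050/73 ∩ DC · BE = 4514/73]
2. D_y = 488/73  [2·signedArea(DBC) = 3050/73 ∩ DC · BE = 4514/73]
   → D = (403/219, 488/73)

D = (403/219, 488/73)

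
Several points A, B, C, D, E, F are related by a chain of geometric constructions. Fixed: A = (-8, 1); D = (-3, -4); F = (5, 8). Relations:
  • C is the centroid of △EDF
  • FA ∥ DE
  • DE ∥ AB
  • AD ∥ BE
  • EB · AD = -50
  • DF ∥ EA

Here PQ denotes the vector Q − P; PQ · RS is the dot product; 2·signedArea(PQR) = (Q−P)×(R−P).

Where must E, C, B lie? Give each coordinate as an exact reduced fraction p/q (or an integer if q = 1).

B = (-21, -6)
C = (-14/3, -7/3)
E = (-16, -11)

1. E_x = -16  [DF ∥ EA ∩ FA ∥ DE]
2. E_y = -11  [DF ∥ EA ∩ FA ∥ DE]
   → E = (-16, -11)
3. C_x = -14/3  [C is the centroid of △EDF]
4. C_y = -7/3  [C is the centroid of △EDF]
   → C = (-14/3, -7/3)
5. B_x = -21  [AD ∥ BE ∩ DE ∥ AB]
6. B_y = -6  [AD ∥ BE ∩ DE ∥ AB]
   → B = (-21, -6)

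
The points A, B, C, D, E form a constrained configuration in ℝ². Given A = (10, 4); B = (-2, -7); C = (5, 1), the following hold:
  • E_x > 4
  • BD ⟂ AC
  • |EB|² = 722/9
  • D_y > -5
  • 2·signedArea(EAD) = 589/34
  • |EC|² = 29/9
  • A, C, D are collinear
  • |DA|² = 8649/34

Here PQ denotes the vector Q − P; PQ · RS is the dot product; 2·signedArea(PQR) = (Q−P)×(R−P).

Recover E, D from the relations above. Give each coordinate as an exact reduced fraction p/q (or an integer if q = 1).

D = (-125/34, -143/34)
E = (13/3, -2/3)

1. D_x = -125/34  [A, C, D are collinear ∩ BD ⟂ AC]
2. D_y = -143/34  [A, C, D are collinear ∩ BD ⟂ AC]
   → D = (-125/34, -143/34)
3. E_x = 13/3  [line 279/34·x + -465/34·y + -1519/34 = 0 ∩ |EB|² = 722/9]
4. E_y = -2/3  [line 279/34·x + -465/34·y + -1519/34 = 0 ∩ |EB|² = 722/9]
   → E = (13/3, -2/3)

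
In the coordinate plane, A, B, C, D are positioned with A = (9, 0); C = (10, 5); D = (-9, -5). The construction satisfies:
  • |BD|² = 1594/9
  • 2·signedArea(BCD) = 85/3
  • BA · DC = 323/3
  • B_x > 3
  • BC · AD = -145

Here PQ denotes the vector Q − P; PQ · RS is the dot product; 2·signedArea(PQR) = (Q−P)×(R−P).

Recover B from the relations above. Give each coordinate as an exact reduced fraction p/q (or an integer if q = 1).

1. B_x = 10/3  [BC · AD = -145 ∩ BA · DC = 323/3]
2. B_y = 0  [BC · AD = -145 ∩ BA · DC = 323/3]
   → B = (10/3, 0)

B = (10/3, 0)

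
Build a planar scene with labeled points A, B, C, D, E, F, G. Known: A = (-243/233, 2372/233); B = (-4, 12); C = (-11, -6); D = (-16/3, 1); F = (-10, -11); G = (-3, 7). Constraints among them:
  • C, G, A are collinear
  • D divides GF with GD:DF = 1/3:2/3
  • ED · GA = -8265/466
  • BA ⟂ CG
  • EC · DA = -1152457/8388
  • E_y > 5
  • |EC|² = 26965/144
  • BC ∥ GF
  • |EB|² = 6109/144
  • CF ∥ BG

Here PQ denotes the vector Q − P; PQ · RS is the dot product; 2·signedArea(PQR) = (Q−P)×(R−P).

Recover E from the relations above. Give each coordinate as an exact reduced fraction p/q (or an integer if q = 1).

1. E_x = -43/12  [ED · GA = -8265/466 ∩ EC · DA = -1152457/8388]
2. E_y = 11/2  [ED · GA = -8265/466 ∩ EC · DA = -1152457/8388]
   → E = (-43/12, 11/2)

E = (-43/12, 11/2)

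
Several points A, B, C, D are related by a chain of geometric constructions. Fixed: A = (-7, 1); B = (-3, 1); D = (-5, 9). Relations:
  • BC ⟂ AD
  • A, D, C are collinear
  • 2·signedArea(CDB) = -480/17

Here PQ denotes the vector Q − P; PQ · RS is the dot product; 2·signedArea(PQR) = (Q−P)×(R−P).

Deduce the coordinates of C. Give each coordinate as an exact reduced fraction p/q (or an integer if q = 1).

1. C_x = -115/17  [A, D, C are collinear ∩ BC ⟂ AD]
2. C_y = 33/17  [A, D, C are collinear ∩ BC ⟂ AD]
   → C = (-115/17, 33/17)

C = (-115/17, 33/17)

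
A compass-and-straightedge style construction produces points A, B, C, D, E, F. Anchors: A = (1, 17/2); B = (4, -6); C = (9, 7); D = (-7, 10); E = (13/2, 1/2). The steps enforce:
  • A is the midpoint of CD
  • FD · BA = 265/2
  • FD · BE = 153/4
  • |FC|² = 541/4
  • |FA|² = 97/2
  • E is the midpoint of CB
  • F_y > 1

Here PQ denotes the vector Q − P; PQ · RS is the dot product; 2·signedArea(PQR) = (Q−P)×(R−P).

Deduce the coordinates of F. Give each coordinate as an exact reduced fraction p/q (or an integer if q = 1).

1. F_x = -3/2  [FD · BE = 153/4 ∩ FD · BA = 265/2]
2. F_y = 2  [FD · BE = 153/4 ∩ FD · BA = 265/2]
   → F = (-3/2, 2)

F = (-3/2, 2)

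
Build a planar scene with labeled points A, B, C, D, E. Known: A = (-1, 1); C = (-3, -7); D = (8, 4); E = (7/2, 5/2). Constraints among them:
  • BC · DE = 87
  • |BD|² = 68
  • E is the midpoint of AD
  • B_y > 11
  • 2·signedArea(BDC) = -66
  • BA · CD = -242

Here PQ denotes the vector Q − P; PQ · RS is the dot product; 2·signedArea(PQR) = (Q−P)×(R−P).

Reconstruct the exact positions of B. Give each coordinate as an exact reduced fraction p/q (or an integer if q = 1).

B = (10, 12)

1. B_x = 10  [BC · DE = 87 ∩ BA · CD = -242]
2. B_y = 12  [BC · DE = 87 ∩ BA · CD = -242]
   → B = (10, 12)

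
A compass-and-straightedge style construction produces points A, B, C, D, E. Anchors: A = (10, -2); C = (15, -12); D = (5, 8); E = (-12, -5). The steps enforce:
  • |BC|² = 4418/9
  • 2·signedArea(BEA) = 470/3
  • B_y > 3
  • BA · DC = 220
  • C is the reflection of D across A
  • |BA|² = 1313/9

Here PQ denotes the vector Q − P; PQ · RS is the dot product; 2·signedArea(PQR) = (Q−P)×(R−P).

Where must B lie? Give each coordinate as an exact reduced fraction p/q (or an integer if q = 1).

1. B_x = -2/3  [2·signedArea(BEA) = 470/3 ∩ BA · DC = 220]
2. B_y = 11/3  [2·signedArea(BEA) = 470/3 ∩ BA · DC = 220]
   → B = (-2/3, 11/3)

B = (-2/3, 11/3)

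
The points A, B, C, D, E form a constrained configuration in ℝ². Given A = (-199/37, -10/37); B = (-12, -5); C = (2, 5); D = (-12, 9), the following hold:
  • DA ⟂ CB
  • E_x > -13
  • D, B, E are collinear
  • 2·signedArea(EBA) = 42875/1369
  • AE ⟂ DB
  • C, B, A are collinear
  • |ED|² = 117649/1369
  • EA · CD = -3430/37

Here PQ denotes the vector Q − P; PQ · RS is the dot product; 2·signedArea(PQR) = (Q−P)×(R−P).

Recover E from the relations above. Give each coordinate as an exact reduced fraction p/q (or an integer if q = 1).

E = (-12, -10/37)

1. E_x = -12  [D, B, E are collinear ∩ AE ⟂ DB]
2. E_y = -10/37  [D, B, E are collinear ∩ AE ⟂ DB]
   → E = (-12, -10/37)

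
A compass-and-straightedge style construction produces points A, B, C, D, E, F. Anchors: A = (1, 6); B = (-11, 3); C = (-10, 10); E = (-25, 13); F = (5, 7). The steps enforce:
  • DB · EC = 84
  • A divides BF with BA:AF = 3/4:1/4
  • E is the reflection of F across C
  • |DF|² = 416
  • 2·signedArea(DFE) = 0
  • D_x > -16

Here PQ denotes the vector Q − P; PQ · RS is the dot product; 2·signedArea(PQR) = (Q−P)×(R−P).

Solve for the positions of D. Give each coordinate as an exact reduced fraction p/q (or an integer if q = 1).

1. D_x = -15  [2·signedArea(DFE) = 0 ∩ DB · EC = 84]
2. D_y = 11  [2·signedArea(DFE) = 0 ∩ DB · EC = 84]
   → D = (-15, 11)

D = (-15, 11)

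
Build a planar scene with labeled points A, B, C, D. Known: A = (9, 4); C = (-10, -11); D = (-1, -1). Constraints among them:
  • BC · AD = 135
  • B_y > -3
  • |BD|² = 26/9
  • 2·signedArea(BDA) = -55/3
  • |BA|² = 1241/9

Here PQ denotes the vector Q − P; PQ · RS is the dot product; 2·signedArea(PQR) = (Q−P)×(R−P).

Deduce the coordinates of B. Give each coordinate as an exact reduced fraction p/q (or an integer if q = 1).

1. B_x = -2/3  [2·signedArea(BDA) = -55/3 ∩ BC · AD = 135]
2. B_y = -8/3  [2·signedArea(BDA) = -55/3 ∩ BC · AD = 135]
   → B = (-2/3, -8/3)

B = (-2/3, -8/3)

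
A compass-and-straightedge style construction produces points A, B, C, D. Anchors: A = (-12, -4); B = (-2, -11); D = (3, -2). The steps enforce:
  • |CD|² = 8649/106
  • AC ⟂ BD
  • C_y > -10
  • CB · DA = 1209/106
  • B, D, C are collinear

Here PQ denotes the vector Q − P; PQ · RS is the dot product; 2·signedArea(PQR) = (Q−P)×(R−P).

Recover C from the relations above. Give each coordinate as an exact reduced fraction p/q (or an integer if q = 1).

C = (-147/106, -1049/106)

1. C_x = -147/106  [B, D, C are collinear ∩ AC ⟂ BD]
2. C_y = -1049/106  [B, D, C are collinear ∩ AC ⟂ BD]
   → C = (-147/106, -1049/106)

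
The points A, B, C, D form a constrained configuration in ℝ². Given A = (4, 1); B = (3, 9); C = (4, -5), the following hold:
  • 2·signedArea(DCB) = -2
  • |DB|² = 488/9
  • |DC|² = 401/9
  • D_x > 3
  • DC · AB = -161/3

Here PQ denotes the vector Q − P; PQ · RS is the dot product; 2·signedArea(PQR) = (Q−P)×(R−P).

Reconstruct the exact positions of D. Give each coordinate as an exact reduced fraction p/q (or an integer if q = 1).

D = (11/3, 5/3)

1. D_x = 11/3  [2·signedArea(DCB) = -2 ∩ DC · AB = -161/3]
2. D_y = 5/3  [2·signedArea(DCB) = -2 ∩ DC · AB = -161/3]
   → D = (11/3, 5/3)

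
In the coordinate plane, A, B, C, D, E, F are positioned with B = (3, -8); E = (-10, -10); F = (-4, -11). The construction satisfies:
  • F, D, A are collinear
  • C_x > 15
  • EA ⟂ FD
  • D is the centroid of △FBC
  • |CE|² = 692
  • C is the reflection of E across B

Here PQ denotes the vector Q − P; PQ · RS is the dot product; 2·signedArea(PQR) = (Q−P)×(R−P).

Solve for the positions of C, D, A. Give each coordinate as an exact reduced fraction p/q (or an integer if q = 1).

A = (-7330/793, -9955/793)
C = (16, -6)
D = (5, -25/3)

1. C_x = 16  [C is the reflection of E across B]
2. C_y = -6  [C is the reflection of E across B]
   → C = (16, -6)
3. D_x = 5  [D is the centroid of △FBC]
4. D_y = -25/3  [D is the centroid of △FBC]
   → D = (5, -25/3)
5. A_x = -7330/793  [F, D, A are collinear ∩ EA ⟂ FD]
6. A_y = -9955/793  [F, D, A are collinear ∩ EA ⟂ FD]
   → A = (-7330/793, -9955/793)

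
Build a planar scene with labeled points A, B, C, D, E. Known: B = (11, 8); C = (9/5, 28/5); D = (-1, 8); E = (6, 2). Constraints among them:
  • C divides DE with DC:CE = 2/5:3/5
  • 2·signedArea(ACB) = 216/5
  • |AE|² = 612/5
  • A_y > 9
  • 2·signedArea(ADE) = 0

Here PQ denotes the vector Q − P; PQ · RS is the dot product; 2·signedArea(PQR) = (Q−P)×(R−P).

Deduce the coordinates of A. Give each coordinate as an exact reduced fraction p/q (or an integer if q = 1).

A = (-12/5, 46/5)

1. A_x = -12/5  [2·signedArea(ADE) = 0 ∩ 2·signedArea(ACB) = 216/5]
2. A_y = 46/5  [2·signedArea(ADE) = 0 ∩ 2·signedArea(ACB) = 216/5]
   → A = (-12/5, 46/5)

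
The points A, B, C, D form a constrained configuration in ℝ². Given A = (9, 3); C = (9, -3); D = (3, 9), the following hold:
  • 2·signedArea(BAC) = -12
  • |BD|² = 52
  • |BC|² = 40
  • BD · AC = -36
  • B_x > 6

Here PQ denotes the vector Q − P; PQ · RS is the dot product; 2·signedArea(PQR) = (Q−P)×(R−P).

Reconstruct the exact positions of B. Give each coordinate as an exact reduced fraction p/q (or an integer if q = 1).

1. B_x = 7  [2·signedArea(BAC) = -12 ∩ BD · AC = -36]
2. B_y = 3  [2·signedArea(BAC) = -12 ∩ BD · AC = -36]
   → B = (7, 3)

B = (7, 3)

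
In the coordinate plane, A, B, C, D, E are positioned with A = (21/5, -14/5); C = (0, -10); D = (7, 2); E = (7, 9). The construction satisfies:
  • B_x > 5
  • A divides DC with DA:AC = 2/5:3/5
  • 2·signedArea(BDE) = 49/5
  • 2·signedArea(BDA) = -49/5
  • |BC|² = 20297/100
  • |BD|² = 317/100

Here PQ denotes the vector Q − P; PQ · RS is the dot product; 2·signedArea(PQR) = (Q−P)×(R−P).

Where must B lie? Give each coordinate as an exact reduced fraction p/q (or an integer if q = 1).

B = (28/5, 31/10)

1. B_x = 28/5  [2·signedArea(BDE) = 49/5 ∩ 2·signedArea(BDA) = -49/5]
2. B_y = 31/10  [2·signedArea(BDE) = 49/5 ∩ 2·signedArea(BDA) = -49/5]
   → B = (28/5, 31/10)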